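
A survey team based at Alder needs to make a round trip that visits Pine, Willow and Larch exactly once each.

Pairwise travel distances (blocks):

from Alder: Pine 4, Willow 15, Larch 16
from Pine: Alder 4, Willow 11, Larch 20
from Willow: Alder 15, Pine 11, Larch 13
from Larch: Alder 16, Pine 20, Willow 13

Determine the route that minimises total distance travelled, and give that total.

Shortest round trip = 44 blocks.

Alder-Pine-Willow-Larch-Alder: 4+11+13+16 = 44
Alder-Pine-Larch-Willow-Alder: 4+20+13+15 = 52
Alder-Willow-Pine-Larch-Alder: 15+11+20+16 = 62
The minimum is 44.
One optimal route: Alder → Pine → Willow → Larch → Alder (or its reverse).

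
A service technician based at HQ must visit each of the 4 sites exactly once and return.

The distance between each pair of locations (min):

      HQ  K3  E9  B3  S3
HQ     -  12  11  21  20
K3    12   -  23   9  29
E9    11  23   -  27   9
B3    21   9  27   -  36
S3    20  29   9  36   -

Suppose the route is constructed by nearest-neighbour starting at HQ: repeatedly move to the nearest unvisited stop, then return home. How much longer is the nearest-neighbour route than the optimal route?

2 min longer than the optimal tour.

From HQ: E9=11, K3=12, S3=20, B3=21 → choose E9 (11).
From E9: S3=9, K3=23, B3=27 → choose S3 (9).
From S3: K3=29, B3=36 → choose K3 (29).
From K3: B3=9 → choose B3 (9).
NN route HQ → E9 → S3 → K3 → B3 → HQ costs 79.
Optimal: HQ → K3 → B3 → E9 → S3 → HQ costs 77 (by enumerating all 12 distinct tours).
Excess = 79 − 77 = 2.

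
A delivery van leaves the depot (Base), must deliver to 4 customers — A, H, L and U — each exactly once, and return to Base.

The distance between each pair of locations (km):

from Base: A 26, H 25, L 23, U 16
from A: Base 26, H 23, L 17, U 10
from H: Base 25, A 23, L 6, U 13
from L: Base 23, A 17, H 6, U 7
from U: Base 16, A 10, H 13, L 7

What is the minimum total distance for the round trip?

Minimum total distance: 74 km.

There are 12 distinct closed tours to check (reversals are equivalent).
Base - A - H - L - U - Base: 26+23+6+7+16 = 78
Base - A - H - U - L - Base: 26+23+13+7+23 = 92
Base - A - L - H - U - Base: 26+17+6+13+16 = 78
Base - A - L - U - H - Base: 26+17+7+13+25 = 88
Base - A - U - H - L - Base: 26+10+13+6+23 = 78
Base - A - U - L - H - Base: 26+10+7+6+25 = 74
Base - H - A - L - U - Base: 25+23+17+7+16 = 88
Base - H - A - U - L - Base: 25+23+10+7+23 = 88
Base - H - L - A - U - Base: 25+6+17+10+16 = 74
Base - H - U - A - L - Base: 25+13+10+17+23 = 88
Base - L - A - H - U - Base: 23+17+23+13+16 = 92
Base - L - H - A - U - Base: 23+6+23+10+16 = 78
The minimum is 74.
One optimal route: Base → A → U → L → H → Base (or its reverse).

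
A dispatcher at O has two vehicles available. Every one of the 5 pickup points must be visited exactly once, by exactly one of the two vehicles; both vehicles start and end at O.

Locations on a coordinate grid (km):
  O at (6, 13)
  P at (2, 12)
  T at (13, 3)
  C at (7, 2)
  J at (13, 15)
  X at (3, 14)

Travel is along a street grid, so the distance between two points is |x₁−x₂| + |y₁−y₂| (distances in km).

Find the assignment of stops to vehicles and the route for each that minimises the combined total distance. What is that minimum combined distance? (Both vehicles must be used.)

There are 2^4 − 1 = 15 ways to divide the 5 stops into two non-empty groups. For each, the best each vehicle can do is its own shortest tour through its group:
  {P} + {T, C, J, X}: 10 + 46 = 56
  {T} + {P, C, J, X}: 34 + 50 = 84
  {P, T} + {C, J, X}: 42 + 46 = 88
  {C} + {P, T, J, X}: 24 + 48 = 72
  {P, C} + {T, J, X}: 32 + 44 = 76
  {T, C} + {P, J, X}: 36 + 28 = 64
  … (15 splits in total)
  {T, C, J} + {P, X}: 40 + 12 = 52  ← best
Best: vehicle 1 O → C → T → J → O = 40; vehicle 2 O → P → X → O = 12; combined 52.

Minimum combined distance: 52 km.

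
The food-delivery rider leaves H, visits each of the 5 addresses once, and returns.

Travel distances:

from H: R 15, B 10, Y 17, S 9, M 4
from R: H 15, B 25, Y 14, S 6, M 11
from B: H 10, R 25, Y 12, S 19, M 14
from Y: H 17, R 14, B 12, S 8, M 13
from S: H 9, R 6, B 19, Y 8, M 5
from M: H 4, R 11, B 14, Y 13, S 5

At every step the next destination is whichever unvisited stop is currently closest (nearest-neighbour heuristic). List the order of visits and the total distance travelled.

From H: distances to unvisited — M=4, S=9, B=10, R=15, Y=17. Nearest is M (4).
From M: distances to unvisited — S=5, R=11, Y=13, B=14. Nearest is S (5).
From S: distances to unvisited — R=6, Y=8, B=19. Nearest is R (6).
From R: distances to unvisited — Y=14, B=25. Nearest is Y (14).
From Y: distances to unvisited — B=12. Nearest is B (12).
Return B→H: 10.
Total = 4 + 5 + 6 + 14 + 12 + 10 = 51.

Nearest-neighbour total = 51; route H → M → S → R → Y → B → H.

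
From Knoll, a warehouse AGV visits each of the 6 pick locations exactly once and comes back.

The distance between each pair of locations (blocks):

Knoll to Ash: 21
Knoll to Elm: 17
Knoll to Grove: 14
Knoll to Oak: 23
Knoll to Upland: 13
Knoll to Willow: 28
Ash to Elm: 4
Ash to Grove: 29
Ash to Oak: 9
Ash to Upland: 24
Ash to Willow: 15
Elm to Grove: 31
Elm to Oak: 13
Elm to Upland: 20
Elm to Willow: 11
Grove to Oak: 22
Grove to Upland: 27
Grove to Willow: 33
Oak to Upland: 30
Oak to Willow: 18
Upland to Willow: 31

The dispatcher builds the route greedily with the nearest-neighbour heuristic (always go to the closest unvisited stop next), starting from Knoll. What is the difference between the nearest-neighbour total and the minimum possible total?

Knoll: Upland=13, Grove=14, Elm=17, Ash=21, Oak=23, Willow=28 ⇒ Upland
Upland: Elm=20, Ash=24, Grove=27, Oak=30, Willow=31 ⇒ Elm
Elm: Ash=4, Willow=11, Oak=13, Grove=31 ⇒ Ash
Ash: Oak=9, Willow=15, Grove=29 ⇒ Oak
Oak: Willow=18, Grove=22 ⇒ Willow
Willow: Grove=33 ⇒ Grove
NN route Knoll → Upland → Elm → Ash → Oak → Willow → Grove → Knoll costs 111.
Optimal: Knoll → Grove → Oak → Ash → Elm → Willow → Upland → Knoll costs 104 (by enumerating all 360 distinct tours).
Excess = 111 − 104 = 7.

7 blocks longer than the optimal tour.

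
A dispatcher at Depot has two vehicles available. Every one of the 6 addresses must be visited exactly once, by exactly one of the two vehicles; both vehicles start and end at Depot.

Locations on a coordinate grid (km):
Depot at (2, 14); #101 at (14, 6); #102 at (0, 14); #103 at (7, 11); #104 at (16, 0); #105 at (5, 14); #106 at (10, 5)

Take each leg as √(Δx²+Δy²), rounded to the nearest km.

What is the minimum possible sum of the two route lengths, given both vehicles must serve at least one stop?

There are 2^5 − 1 = 31 ways to divide the 6 stops into two non-empty groups. For each, the best each vehicle can do is its own shortest tour through its group:
  {#101} + {#102, #103, #104, #105, #106}: 28 + 44 = 72
  {#102} + {#101, #103, #104, #105, #106}: 4 + 42 = 46
  {#101, #102} + {#103, #104, #105, #106}: 32 + 41 = 73
  {#103} + {#101, #102, #104, #105, #106}: 12 + 44 = 56
  {#101, #103} + {#102, #104, #105, #106}: 29 + 44 = 73
  {#102, #103} + {#101, #104, #105, #106}: 16 + 41 = 57
  … (31 splits in total)
Best: vehicle 1 Depot → #102 → Depot = 4; vehicle 2 Depot → #101 → #104 → #106 → #103 → #105 → Depot = 42; combined 46.

46 km — the smallest possible combined total.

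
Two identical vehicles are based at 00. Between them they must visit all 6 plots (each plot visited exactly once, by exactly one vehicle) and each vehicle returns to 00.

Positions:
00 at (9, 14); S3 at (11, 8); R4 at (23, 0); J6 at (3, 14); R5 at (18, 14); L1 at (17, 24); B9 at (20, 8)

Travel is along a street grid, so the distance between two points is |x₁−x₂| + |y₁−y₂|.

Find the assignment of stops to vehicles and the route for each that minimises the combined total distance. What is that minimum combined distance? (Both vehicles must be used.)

88 — the smallest possible combined total.

There are 2^5 − 1 = 31 ways to divide the 6 stops into two non-empty groups. For each, the best each vehicle can do is its own shortest tour through its group:
  {S3} + {R4, J6, R5, L1, B9}: 16 + 88 = 104
  {R4} + {S3, J6, R5, L1, B9}: 56 + 66 = 122
  {S3, R4} + {J6, R5, L1, B9}: 56 + 66 = 122
  {J6} + {S3, R4, R5, L1, B9}: 12 + 76 = 88
  {S3, J6} + {R4, R5, L1, B9}: 28 + 76 = 104
  {R4, J6} + {S3, R5, L1, B9}: 68 + 54 = 122
  … (31 splits in total)
Best: vehicle 1 00 → J6 → 00 = 12; vehicle 2 00 → S3 → R4 → B9 → R5 → L1 → 00 = 76; combined 88.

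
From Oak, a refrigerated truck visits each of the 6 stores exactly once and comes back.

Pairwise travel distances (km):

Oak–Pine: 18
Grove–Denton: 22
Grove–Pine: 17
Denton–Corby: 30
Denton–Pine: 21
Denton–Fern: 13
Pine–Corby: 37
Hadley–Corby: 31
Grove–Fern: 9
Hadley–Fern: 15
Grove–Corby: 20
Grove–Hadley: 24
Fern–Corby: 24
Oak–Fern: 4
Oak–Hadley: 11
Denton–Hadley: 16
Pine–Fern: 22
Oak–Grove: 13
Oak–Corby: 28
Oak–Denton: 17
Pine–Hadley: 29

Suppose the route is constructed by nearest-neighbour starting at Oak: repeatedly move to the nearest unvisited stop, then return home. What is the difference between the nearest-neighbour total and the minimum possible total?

From Oak: Fern=4, Hadley=11, Grove=13, Denton=17, Pine=18, Corby=28 → choose Fern (4).
From Fern: Grove=9, Denton=13, Hadley=15, Pine=22, Corby=24 → choose Grove (9).
From Grove: Pine=17, Corby=20, Denton=22, Hadley=24 → choose Pine (17).
From Pine: Denton=21, Hadley=29, Corby=37 → choose Denton (21).
From Denton: Hadley=16, Corby=30 → choose Hadley (16).
From Hadley: Corby=31 → choose Corby (31).
NN route Oak → Fern → Grove → Pine → Denton → Hadley → Corby → Oak costs 126.
Optimal: Oak → Hadley → Denton → Pine → Grove → Corby → Fern → Oak costs 113 (by enumerating all 360 distinct tours).
Excess = 126 − 113 = 13.

The nearest-neighbour route is 13 km longer than optimal.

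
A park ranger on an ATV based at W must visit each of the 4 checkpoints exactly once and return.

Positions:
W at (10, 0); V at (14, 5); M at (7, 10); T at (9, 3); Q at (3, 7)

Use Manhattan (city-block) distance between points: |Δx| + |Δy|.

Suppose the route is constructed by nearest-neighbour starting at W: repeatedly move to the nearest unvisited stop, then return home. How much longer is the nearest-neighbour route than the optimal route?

W: T=4, V=9, M=13, Q=14 ⇒ T
T: V=7, M=9, Q=10 ⇒ V
V: M=12, Q=13 ⇒ M
M: Q=7 ⇒ Q
NN route W → T → V → M → Q → W costs 44.
Optimal: W → V → M → Q → T → W costs 42 (by enumerating all 12 distinct tours).
Excess = 44 − 42 = 2.

The nearest-neighbour route is 2 longer than optimal.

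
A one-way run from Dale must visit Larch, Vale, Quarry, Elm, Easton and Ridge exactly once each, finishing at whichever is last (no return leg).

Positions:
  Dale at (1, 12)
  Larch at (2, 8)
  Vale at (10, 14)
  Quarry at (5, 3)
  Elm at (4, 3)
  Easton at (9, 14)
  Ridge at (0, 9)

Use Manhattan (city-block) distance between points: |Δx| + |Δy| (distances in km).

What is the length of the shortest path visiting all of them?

Shortest open route: 31 km.

There are 6! = 720 possible orderings.
Dale - Larch - Vale - Quarry - Elm - Easton - Ridge: 5+14+16+1+16+14 = 66
Dale - Larch - Vale - Quarry - Elm - Ridge - Easton: 5+14+16+1+10+14 = 60
Dale - Larch - Vale - Quarry - Easton - Elm - Ridge: 5+14+16+15+16+10 = 76
Dale - Larch - Vale - Quarry - Easton - Ridge - Elm: 5+14+16+15+14+10 = 74
Dale - Larch - Vale - Quarry - Ridge - Elm - Easton: 5+14+16+11+10+16 = 72
Dale - Larch - Vale - Quarry - Ridge - Easton - Elm: 5+14+16+11+14+16 = 76
Dale - Larch - Vale - Elm - Quarry - Easton - Ridge: 5+14+17+1+15+14 = 66
Dale - Larch - Vale - Elm - Quarry - Ridge - Easton: 5+14+17+1+11+14 = 62
… (712 more)
Dale - Ridge - Larch - Elm - Quarry - Easton - Vale: 4+3+7+1+15+1 = 31  ← best
The minimum is 31.
One shortest path: Dale → Ridge → Larch → Elm → Quarry → Easton → Vale.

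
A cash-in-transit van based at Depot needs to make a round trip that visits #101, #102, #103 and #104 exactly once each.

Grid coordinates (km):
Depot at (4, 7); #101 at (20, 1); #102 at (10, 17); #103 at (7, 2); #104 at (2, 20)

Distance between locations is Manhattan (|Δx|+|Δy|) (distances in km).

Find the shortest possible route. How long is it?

Shortest round trip = 74 km.

Depot-#101-#102-#103-#104-Depot: 22+26+18+23+15 = 104
Depot-#101-#102-#104-#103-Depot: 22+26+11+23+8 = 90
Depot-#101-#103-#102-#104-Depot: 22+14+18+11+15 = 80
Depot-#101-#103-#104-#102-Depot: 22+14+23+11+16 = 86
Depot-#101-#104-#102-#103-Depot: 22+37+11+18+8 = 96
Depot-#101-#104-#103-#102-Depot: 22+37+23+18+16 = 116
Depot-#102-#101-#103-#104-Depot: 16+26+14+23+15 = 94
Depot-#102-#101-#104-#103-Depot: 16+26+37+23+8 = 110
Depot-#102-#103-#101-#104-Depot: 16+18+14+37+15 = 100
Depot-#102-#104-#101-#103-Depot: 16+11+37+14+8 = 86
Depot-#103-#101-#102-#104-Depot: 8+14+26+11+15 = 74
Depot-#103-#102-#101-#104-Depot: 8+18+26+37+15 = 104
The minimum is 74.
One optimal route: Depot → #103 → #101 → #102 → #104 → Depot (or its reverse).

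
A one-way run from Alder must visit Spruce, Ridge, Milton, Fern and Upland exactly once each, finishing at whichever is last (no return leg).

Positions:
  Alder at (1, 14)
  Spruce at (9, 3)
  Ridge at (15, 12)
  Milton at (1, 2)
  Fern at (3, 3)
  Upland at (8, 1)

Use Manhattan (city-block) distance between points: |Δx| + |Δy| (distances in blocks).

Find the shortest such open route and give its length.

Minimum one-way distance = 40 blocks.

There are 5! = 120 possible orderings.
Alder - Spruce - Ridge - Milton - Fern - Upland: 19+15+24+3+7 = 68
Alder - Spruce - Ridge - Milton - Upland - Fern: 19+15+24+8+7 = 73
Alder - Spruce - Ridge - Fern - Milton - Upland: 19+15+21+3+8 = 66
Alder - Spruce - Ridge - Fern - Upland - Milton: 19+15+21+7+8 = 70
Alder - Spruce - Ridge - Upland - Milton - Fern: 19+15+18+8+3 = 63
Alder - Spruce - Ridge - Upland - Fern - Milton: 19+15+18+7+3 = 62
Alder - Spruce - Milton - Ridge - Fern - Upland: 19+9+24+21+7 = 80
Alder - Spruce - Milton - Ridge - Upland - Fern: 19+9+24+18+7 = 77
Alder - Spruce - Milton - Fern - Ridge - Upland: 19+9+3+21+18 = 70
Alder - Spruce - Milton - Fern - Upland - Ridge: 19+9+3+7+18 = 56
Alder - Spruce - Milton - Upland - Ridge - Fern: 19+9+8+18+21 = 75
Alder - Spruce - Milton - Upland - Fern - Ridge: 19+9+8+7+21 = 64
Alder - Spruce - Fern - Ridge - Milton - Upland: 19+6+21+24+8 = 78
Alder - Spruce - Fern - Ridge - Upland - Milton: 19+6+21+18+8 = 72
… (106 more)
Alder - Milton - Fern - Upland - Spruce - Ridge: 12+3+7+3+15 = 40  ← best
The minimum is 40.
One shortest path: Alder → Milton → Fern → Upland → Spruce → Ridge.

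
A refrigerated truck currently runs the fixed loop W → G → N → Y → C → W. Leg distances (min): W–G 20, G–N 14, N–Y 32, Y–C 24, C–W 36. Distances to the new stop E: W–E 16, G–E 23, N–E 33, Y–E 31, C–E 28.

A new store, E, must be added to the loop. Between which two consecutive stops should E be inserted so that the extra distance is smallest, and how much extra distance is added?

+8 min — insert E between C and W.

Insertion cost between consecutive stops i–j is d(i,E) + d(E,j) − d(i,j):
  between W and G: 16 + 23 − 20 = 19
  between G and N: 23 + 33 − 14 = 42
  between N and Y: 33 + 31 − 32 = 32
  between Y and C: 31 + 28 − 24 = 35
  between C and W: 28 + 16 − 36 = 8
Cheapest insertion is between C and W, adding 8.
New total = 126 + 8 = 134.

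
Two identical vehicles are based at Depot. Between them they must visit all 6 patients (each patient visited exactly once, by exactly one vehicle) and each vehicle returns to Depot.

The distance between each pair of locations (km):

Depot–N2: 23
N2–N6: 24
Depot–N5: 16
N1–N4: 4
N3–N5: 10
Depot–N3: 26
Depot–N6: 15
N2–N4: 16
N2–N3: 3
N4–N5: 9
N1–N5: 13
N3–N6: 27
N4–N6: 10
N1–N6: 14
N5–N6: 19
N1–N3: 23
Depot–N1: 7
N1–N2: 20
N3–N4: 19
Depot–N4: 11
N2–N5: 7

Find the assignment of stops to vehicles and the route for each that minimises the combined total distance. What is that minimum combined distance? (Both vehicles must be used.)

Try each way of splitting the stops between the two vehicles (each non-empty) and, for each split, find the best tour for each vehicle:
  {N1} + {N2, N3, N4, N5, N6}: 14 + 70 = 84
  {N2} + {N1, N3, N4, N5, N6}: 46 + 72 = 118
  {N1, N2} + {N3, N4, N5, N6}: 50 + 70 = 120
  {N3} + {N1, N2, N4, N5, N6}: 52 + 66 = 118
  {N1, N3} + {N2, N4, N5, N6}: 56 + 64 = 120
  {N2, N3} + {N1, N4, N5, N6}: 52 + 54 = 106
  … (31 splits in total)
Best: vehicle 1 Depot → N1 → Depot = 14; vehicle 2 Depot → N2 → N3 → N5 → N4 → N6 → Depot = 70; combined 84.

84 km — the smallest possible combined total.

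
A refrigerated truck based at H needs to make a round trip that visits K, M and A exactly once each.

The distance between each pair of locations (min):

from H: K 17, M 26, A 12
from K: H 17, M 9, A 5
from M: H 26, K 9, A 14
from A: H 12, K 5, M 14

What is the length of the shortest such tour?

H → K → M → A → H: 17+9+14+12 = 52
H → K → A → M → H: 17+5+14+26 = 62
H → M → K → A → H: 26+9+5+12 = 52
The minimum is 52.
One optimal route: H → K → M → A → H (or its reverse).

Minimum total distance: 52 min.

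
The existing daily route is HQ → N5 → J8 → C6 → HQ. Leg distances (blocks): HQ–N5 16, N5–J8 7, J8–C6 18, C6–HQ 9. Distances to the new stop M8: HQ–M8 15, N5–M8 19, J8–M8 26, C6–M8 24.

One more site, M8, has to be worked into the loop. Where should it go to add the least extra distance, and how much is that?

Adding 18 blocks by placing M8 on the HQ–N5 leg.

Insertion cost between consecutive stops i–j is d(i,M8) + d(M8,j) − d(i,j):
  between HQ and N5: 15 + 19 − 16 = 18
  between N5 and J8: 19 + 26 − 7 = 38
  between J8 and C6: 26 + 24 − 18 = 32
  between C6 and HQ: 24 + 15 − 9 = 30
Cheapest insertion is between HQ and N5, adding 18.
New total = 50 + 18 = 68.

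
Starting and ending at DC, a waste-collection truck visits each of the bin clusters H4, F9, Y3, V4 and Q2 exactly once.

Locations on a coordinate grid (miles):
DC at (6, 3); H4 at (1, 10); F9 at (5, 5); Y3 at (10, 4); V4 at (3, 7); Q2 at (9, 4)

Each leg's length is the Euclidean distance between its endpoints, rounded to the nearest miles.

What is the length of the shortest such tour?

Shortest round trip = 24 miles.

There are 60 distinct closed tours to check (reversals are equivalent).
DC → H4 → F9 → Y3 → V4 → Q2 → DC: 9+6+5+8+7+3 = 38
DC → H4 → F9 → Y3 → Q2 → V4 → DC: 9+6+5+1+7+5 = 33
DC → H4 → F9 → V4 → Y3 → Q2 → DC: 9+6+3+8+1+3 = 30
DC → H4 → F9 → V4 → Q2 → Y3 → DC: 9+6+3+7+1+4 = 30
DC → H4 → F9 → Q2 → Y3 → V4 → DC: 9+6+4+1+8+5 = 33
DC → H4 → F9 → Q2 → V4 → Y3 → DC: 9+6+4+7+8+4 = 38
DC → H4 → Y3 → F9 → V4 → Q2 → DC: 9+11+5+3+7+3 = 38
DC → H4 → Y3 → F9 → Q2 → V4 → DC: 9+11+5+4+7+5 = 41
DC → H4 → Y3 → V4 → F9 → Q2 → DC: 9+11+8+3+4+3 = 38
DC → H4 → Y3 → V4 → Q2 → F9 → DC: 9+11+8+7+4+2 = 41
DC → H4 → Y3 → Q2 → F9 → V4 → DC: 9+11+1+4+3+5 = 33
DC → H4 → Y3 → Q2 → V4 → F9 → DC: 9+11+1+7+3+2 = 33
DC → H4 → V4 → F9 → Y3 → Q2 → DC: 9+4+3+5+1+3 = 25
DC → H4 → V4 → F9 → Q2 → Y3 → DC: 9+4+3+4+1+4 = 25
… (46 more)
DC → F9 → H4 → V4 → Y3 → Q2 → DC: 2+6+4+8+1+3 = 24  ← best
The minimum is 24.
One optimal route: DC → F9 → H4 → V4 → Y3 → Q2 → DC (or its reverse).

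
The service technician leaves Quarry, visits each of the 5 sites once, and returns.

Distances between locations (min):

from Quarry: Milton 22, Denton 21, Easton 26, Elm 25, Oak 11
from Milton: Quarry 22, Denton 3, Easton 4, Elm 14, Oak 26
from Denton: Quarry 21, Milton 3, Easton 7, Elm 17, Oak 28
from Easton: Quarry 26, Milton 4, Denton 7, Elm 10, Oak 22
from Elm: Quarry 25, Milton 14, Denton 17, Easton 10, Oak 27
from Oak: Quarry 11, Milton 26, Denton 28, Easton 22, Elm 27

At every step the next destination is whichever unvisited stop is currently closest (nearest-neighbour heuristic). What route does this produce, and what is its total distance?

From Quarry: distances to unvisited — Oak=11, Denton=21, Milton=22, Elm=25, Easton=26. Nearest is Oak (11).
From Oak: distances to unvisited — Easton=22, Milton=26, Elm=27, Denton=28. Nearest is Easton (22).
From Easton: distances to unvisited — Milton=4, Denton=7, Elm=10. Nearest is Milton (4).
From Milton: distances to unvisited — Denton=3, Elm=14. Nearest is Denton (3).
From Denton: distances to unvisited — Elm=17. Nearest is Elm (17).
Return Elm→Quarry: 25.
Total = 11 + 22 + 4 + 3 + 17 + 25 = 82.

82 min along Quarry → Oak → Easton → Milton → Denton → Elm → Quarry.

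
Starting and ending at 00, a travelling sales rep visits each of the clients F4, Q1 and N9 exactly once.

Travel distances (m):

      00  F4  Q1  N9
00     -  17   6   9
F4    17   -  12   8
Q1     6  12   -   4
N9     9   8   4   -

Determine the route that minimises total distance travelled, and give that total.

Minimum total distance: 35 m.

With 3 stops there are 3!/2 = 3 distinct round trips (a route and its reverse cost the same).
00-F4-Q1-N9-00: 17+12+4+9 = 42
00-F4-N9-Q1-00: 17+8+4+6 = 35
00-Q1-F4-N9-00: 6+12+8+9 = 35
The minimum is 35.
One optimal route: 00 → F4 → N9 → Q1 → 00 (or its reverse).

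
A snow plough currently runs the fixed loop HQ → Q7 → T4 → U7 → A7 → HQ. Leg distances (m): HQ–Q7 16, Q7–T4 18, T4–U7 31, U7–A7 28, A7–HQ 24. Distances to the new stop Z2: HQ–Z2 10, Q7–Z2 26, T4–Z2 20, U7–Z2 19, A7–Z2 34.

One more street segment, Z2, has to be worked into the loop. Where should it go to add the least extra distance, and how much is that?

Insertion cost between consecutive stops i–j is d(i,Z2) + d(Z2,j) − d(i,j):
  between HQ and Q7: 10 + 26 − 16 = 20
  between Q7 and T4: 26 + 20 − 18 = 28
  between T4 and U7: 20 + 19 − 31 = 8
  between U7 and A7: 19 + 34 − 28 = 25
  between A7 and HQ: 34 + 10 − 24 = 20
Cheapest insertion is between T4 and U7, adding 8.
New total = 117 + 8 = 125.

Adding 8 m by placing Z2 on the T4–U7 leg.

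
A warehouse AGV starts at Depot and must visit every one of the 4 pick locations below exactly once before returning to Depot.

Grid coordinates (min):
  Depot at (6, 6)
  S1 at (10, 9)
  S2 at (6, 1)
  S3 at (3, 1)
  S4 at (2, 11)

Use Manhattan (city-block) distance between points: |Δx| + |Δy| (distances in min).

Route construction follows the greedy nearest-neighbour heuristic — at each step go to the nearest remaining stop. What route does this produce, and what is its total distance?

Nearest-neighbour total = 36 min; route Depot → S2 → S3 → S4 → S1 → Depot.

At Depot the remaining stops are S2 5, S1 7, S3 8, S4 9; go to S2.
At S2 the remaining stops are S3 3, S1 12, S4 14; go to S3.
At S3 the remaining stops are S4 11, S1 15; go to S4.
At S4 the remaining stops are S1 10; go to S1.
Return S1→Depot: 7.
Total = 5 + 3 + 11 + 10 + 7 = 36.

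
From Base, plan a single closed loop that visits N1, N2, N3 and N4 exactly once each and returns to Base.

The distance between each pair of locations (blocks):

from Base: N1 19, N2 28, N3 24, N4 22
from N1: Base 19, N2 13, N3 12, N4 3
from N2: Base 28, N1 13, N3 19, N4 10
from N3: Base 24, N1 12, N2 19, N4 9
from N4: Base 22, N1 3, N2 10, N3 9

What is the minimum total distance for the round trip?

There are 12 distinct closed tours to check (reversals are equivalent).
Base→N1→N2→N3→N4→Base: 19+13+19+9+22 = 82
Base→N1→N2→N4→N3→Base: 19+13+10+9+24 = 75
Base→N1→N3→N2→N4→Base: 19+12+19+10+22 = 82
Base→N1→N3→N4→N2→Base: 19+12+9+10+28 = 78
Base→N1→N4→N2→N3→Base: 19+3+10+19+24 = 75
Base→N1→N4→N3→N2→Base: 19+3+9+19+28 = 78
Base→N2→N1→N3→N4→Base: 28+13+12+9+22 = 84
Base→N2→N1→N4→N3→Base: 28+13+3+9+24 = 77
Base→N2→N3→N1→N4→Base: 28+19+12+3+22 = 84
Base→N2→N4→N1→N3→Base: 28+10+3+12+24 = 77
Base→N3→N1→N2→N4→Base: 24+12+13+10+22 = 81
Base→N3→N2→N1→N4→Base: 24+19+13+3+22 = 81
The minimum is 75.
One optimal route: Base → N1 → N2 → N4 → N3 → Base (or its reverse).

Minimum total distance: 75 blocks.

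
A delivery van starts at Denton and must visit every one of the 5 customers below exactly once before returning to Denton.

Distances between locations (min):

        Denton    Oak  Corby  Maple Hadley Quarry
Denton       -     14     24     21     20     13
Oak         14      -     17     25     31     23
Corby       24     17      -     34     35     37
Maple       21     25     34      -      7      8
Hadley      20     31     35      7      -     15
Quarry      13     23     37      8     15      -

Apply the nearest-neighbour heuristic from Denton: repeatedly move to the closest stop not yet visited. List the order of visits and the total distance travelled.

Denton → [Quarry:13 / Oak:14 / Hadley:20 / Maple:21 / Corby:24] → Quarry (13)
Quarry → [Maple:8 / Hadley:15 / Oak:23 / Corby:37] → Maple (8)
Maple → [Hadley:7 / Oak:25 / Corby:34] → Hadley (7)
Hadley → [Oak:31 / Corby:35] → Oak (31)
Oak → [Corby:17] → Corby (17)
Return Corby→Denton: 24.
Total = 13 + 8 + 7 + 31 + 17 + 24 = 100.

100 min along Denton → Quarry → Maple → Hadley → Oak → Corby → Denton.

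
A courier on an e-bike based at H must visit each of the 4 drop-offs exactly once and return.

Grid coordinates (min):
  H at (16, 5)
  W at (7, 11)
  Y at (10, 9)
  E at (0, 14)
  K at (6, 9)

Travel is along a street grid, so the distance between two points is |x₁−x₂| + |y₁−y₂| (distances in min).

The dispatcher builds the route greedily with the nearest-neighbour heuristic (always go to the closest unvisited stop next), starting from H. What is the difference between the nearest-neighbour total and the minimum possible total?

From H: Y=10, K=14, W=15, E=25 → choose Y (10).
From Y: K=4, W=5, E=15 → choose K (4).
From K: W=3, E=11 → choose W (3).
From W: E=10 → choose E (10).
NN route H → Y → K → W → E → H costs 52.
Optimal: H → W → E → K → Y → H costs 50 (by enumerating all 12 distinct tours).
Excess = 52 − 50 = 2.

2 min longer than the optimal tour.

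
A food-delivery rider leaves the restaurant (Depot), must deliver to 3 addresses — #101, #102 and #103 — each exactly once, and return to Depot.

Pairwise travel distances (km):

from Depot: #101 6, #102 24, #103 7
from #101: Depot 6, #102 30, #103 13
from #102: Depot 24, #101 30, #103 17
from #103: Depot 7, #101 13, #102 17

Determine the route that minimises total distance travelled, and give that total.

Minimum total distance: 60 km.

With 3 stops there are 3!/2 = 3 distinct round trips (a route and its reverse cost the same).
Depot-#101-#102-#103-Depot: 6+30+17+7 = 60
Depot-#101-#103-#102-Depot: 6+13+17+24 = 60
Depot-#102-#101-#103-Depot: 24+30+13+7 = 74
The minimum is 60.
One optimal route: Depot → #101 → #102 → #103 → Depot (or its reverse).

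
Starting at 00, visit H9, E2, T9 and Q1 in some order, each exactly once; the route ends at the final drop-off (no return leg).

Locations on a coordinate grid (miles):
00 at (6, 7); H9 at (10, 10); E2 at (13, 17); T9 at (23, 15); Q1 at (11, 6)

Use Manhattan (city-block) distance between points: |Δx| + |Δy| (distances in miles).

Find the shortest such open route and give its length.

There are 4! = 24 possible orderings.
00 - H9 - E2 - T9 - Q1: 7+10+12+21 = 50
00 - H9 - E2 - Q1 - T9: 7+10+13+21 = 51
00 - H9 - T9 - E2 - Q1: 7+18+12+13 = 50
00 - H9 - T9 - Q1 - E2: 7+18+21+13 = 59
00 - H9 - Q1 - E2 - T9: 7+5+13+12 = 37
00 - H9 - Q1 - T9 - E2: 7+5+21+12 = 45
00 - E2 - H9 - T9 - Q1: 17+10+18+21 = 66
00 - E2 - H9 - Q1 - T9: 17+10+5+21 = 53
00 - E2 - T9 - H9 - Q1: 17+12+18+5 = 52
00 - E2 - T9 - Q1 - H9: 17+12+21+5 = 55
00 - E2 - Q1 - H9 - T9: 17+13+5+18 = 53
00 - E2 - Q1 - T9 - H9: 17+13+21+18 = 69
00 - T9 - H9 - E2 - Q1: 25+18+10+13 = 66
00 - T9 - H9 - Q1 - E2: 25+18+5+13 = 61
… (10 more)
00 - Q1 - H9 - E2 - T9: 6+5+10+12 = 33  ← best
The minimum is 33.
One shortest path: 00 → Q1 → H9 → E2 → T9.

Shortest open route: 33 miles.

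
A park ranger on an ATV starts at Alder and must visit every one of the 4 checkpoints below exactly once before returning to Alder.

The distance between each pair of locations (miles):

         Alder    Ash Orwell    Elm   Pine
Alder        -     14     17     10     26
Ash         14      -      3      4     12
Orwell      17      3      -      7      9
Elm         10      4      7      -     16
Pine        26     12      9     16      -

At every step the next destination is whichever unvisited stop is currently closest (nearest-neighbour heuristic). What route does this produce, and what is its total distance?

Alder → [Elm:10 / Ash:14 / Orwell:17 / Pine:26] → Elm (10)
Elm → [Ash:4 / Orwell:7 / Pine:16] → Ash (4)
Ash → [Orwell:3 / Pine:12] → Orwell (3)
Orwell → [Pine:9] → Pine (9)
Return Pine→Alder: 26.
Total = 10 + 4 + 3 + 9 + 26 = 52.

Nearest-neighbour total = 52 miles; route Alder → Elm → Ash → Orwell → Pine → Alder.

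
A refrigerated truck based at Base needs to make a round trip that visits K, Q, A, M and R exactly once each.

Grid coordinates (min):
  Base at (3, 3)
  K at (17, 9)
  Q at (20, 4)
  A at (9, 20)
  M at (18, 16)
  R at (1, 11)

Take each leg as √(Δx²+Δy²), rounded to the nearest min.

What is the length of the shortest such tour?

Minimum total distance: 60 min.

There are 60 distinct closed tours to check (reversals are equivalent).
Base - K - Q - A - M - R - Base: 15+6+19+10+18+8 = 76
Base - K - Q - A - R - M - Base: 15+6+19+12+18+20 = 90
Base - K - Q - M - A - R - Base: 15+6+12+10+12+8 = 63
Base - K - Q - M - R - A - Base: 15+6+12+18+12+18 = 81
Base - K - Q - R - A - M - Base: 15+6+20+12+10+20 = 83
Base - K - Q - R - M - A - Base: 15+6+20+18+10+18 = 87
Base - K - A - Q - M - R - Base: 15+14+19+12+18+8 = 86
Base - K - A - Q - R - M - Base: 15+14+19+20+18+20 = 106
Base - K - A - M - Q - R - Base: 15+14+10+12+20+8 = 79
Base - K - A - M - R - Q - Base: 15+14+10+18+20+17 = 94
Base - K - A - R - Q - M - Base: 15+14+12+20+12+20 = 93
Base - K - A - R - M - Q - Base: 15+14+12+18+12+17 = 88
Base - K - M - Q - A - R - Base: 15+7+12+19+12+8 = 73
Base - K - M - Q - R - A - Base: 15+7+12+20+12+18 = 84
… (46 more)
Base - Q - K - M - A - R - Base: 17+6+7+10+12+8 = 60  ← best
The minimum is 60.
One optimal route: Base → Q → K → M → A → R → Base (or its reverse).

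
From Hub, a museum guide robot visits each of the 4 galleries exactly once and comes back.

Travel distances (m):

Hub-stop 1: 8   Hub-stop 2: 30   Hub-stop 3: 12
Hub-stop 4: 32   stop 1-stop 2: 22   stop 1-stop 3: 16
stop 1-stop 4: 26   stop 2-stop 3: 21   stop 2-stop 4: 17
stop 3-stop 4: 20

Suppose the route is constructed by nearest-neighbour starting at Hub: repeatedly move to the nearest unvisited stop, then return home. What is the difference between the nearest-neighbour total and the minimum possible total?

Hub: stop 1=8, stop 3=12, stop 2=30, stop 4=32 ⇒ stop 1
stop 1: stop 3=16, stop 2=22, stop 4=26 ⇒ stop 3
stop 3: stop 4=20, stop 2=21 ⇒ stop 4
stop 4: stop 2=17 ⇒ stop 2
NN route Hub → stop 1 → stop 3 → stop 4 → stop 2 → Hub costs 91.
Optimal: Hub → stop 1 → stop 2 → stop 4 → stop 3 → Hub costs 79 (by enumerating all 12 distinct tours).
Excess = 91 − 79 = 12.

Excess over optimum: 12 m.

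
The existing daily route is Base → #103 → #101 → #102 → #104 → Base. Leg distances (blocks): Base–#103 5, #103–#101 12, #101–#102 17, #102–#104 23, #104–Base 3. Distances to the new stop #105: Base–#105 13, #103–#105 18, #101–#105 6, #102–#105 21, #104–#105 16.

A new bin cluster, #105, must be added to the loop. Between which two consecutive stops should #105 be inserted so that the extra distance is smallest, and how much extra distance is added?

Insertion cost between consecutive stops i–j is d(i,#105) + d(#105,j) − d(i,j):
  between Base and #103: 13 + 18 − 5 = 26
  between #103 and #101: 18 + 6 − 12 = 12
  between #101 and #102: 6 + 21 − 17 = 10
  between #102 and #104: 21 + 16 − 23 = 14
  between #104 and Base: 16 + 13 − 3 = 26
Cheapest insertion is between #101 and #102, adding 10.
New total = 60 + 10 = 70.

Minimum extra distance: 10 blocks, inserting #105 between #101 and #102.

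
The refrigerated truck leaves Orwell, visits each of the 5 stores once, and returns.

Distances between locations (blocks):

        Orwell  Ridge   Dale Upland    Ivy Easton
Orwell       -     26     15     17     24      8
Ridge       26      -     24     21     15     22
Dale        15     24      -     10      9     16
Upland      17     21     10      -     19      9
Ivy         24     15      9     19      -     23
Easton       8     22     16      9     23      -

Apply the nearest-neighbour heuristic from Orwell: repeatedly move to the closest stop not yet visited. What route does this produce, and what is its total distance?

Total distance 77 blocks via the nearest-neighbour route Orwell → Easton → Upland → Dale → Ivy → Ridge → Orwell.

From Orwell: distances to unvisited — Easton=8, Dale=15, Upland=17, Ivy=24, Ridge=26. Nearest is Easton (8).
From Easton: distances to unvisited — Upland=9, Dale=16, Ridge=22, Ivy=23. Nearest is Upland (9).
From Upland: distances to unvisited — Dale=10, Ivy=19, Ridge=21. Nearest is Dale (10).
From Dale: distances to unvisited — Ivy=9, Ridge=24. Nearest is Ivy (9).
From Ivy: distances to unvisited — Ridge=15. Nearest is Ridge (15).
Return Ridge→Orwell: 26.
Total = 8 + 9 + 10 + 9 + 15 + 26 = 77.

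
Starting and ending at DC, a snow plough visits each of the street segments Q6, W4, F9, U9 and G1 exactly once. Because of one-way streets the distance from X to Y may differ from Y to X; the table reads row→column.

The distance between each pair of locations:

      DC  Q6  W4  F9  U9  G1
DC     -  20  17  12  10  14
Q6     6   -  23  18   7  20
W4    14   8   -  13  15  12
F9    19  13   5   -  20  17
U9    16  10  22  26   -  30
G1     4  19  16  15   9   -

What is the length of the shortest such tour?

Minimum total distance: 54.

DC - Q6 - W4 - F9 - U9 - G1 - DC: 20+23+13+20+30+4 = 110
DC - Q6 - W4 - F9 - G1 - U9 - DC: 20+23+13+17+9+16 = 98
DC - Q6 - W4 - U9 - F9 - G1 - DC: 20+23+15+26+17+4 = 105
DC - Q6 - W4 - U9 - G1 - F9 - DC: 20+23+15+30+15+19 = 122
DC - Q6 - W4 - G1 - F9 - U9 - DC: 20+23+12+15+20+16 = 106
DC - Q6 - W4 - G1 - U9 - F9 - DC: 20+23+12+9+26+19 = 109
DC - Q6 - F9 - W4 - U9 - G1 - DC: 20+18+5+15+30+4 = 92
DC - Q6 - F9 - W4 - G1 - U9 - DC: 20+18+5+12+9+16 = 80
DC - Q6 - F9 - U9 - W4 - G1 - DC: 20+18+20+22+12+4 = 96
DC - Q6 - F9 - U9 - G1 - W4 - DC: 20+18+20+30+16+14 = 118
DC - Q6 - F9 - G1 - W4 - U9 - DC: 20+18+17+16+15+16 = 102
DC - Q6 - F9 - G1 - U9 - W4 - DC: 20+18+17+9+22+14 = 100
DC - Q6 - U9 - W4 - F9 - G1 - DC: 20+7+22+13+17+4 = 83
DC - Q6 - U9 - W4 - G1 - F9 - DC: 20+7+22+12+15+19 = 95
… (106 more)
DC - F9 - W4 - G1 - U9 - Q6 - DC: 12+5+12+9+10+6 = 54  ← best
The minimum is 54.
One optimal route: DC → F9 → W4 → G1 → U9 → Q6 → DC.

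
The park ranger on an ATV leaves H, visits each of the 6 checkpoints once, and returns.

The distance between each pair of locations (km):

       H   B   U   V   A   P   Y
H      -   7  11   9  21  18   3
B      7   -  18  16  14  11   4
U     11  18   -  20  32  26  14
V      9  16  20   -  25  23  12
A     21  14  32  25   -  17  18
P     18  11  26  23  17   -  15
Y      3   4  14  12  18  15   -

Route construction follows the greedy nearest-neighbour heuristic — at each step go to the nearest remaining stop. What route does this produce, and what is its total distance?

91 km along H → Y → B → P → A → V → U → H.

At H the remaining stops are Y 3, B 7, V 9, U 11, P 18, A 21; go to Y.
At Y the remaining stops are B 4, V 12, U 14, P 15, A 18; go to B.
At B the remaining stops are P 11, A 14, V 16, U 18; go to P.
At P the remaining stops are A 17, V 23, U 26; go to A.
At A the remaining stops are V 25, U 32; go to V.
At V the remaining stops are U 20; go to U.
Return U→H: 11.
Total = 3 + 4 + 11 + 17 + 25 + 20 + 11 = 91.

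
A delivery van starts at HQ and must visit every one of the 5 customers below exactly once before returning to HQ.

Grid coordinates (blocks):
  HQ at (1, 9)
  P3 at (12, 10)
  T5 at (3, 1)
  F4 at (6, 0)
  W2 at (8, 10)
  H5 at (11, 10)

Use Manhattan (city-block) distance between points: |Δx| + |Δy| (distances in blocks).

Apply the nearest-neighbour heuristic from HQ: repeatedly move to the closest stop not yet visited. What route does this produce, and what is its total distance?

Nearest-neighbour total = 42 blocks; route HQ → W2 → H5 → P3 → F4 → T5 → HQ.

From HQ: distances to unvisited — W2=8, T5=10, H5=11, P3=12, F4=14. Nearest is W2 (8).
From W2: distances to unvisited — H5=3, P3=4, F4=12, T5=14. Nearest is H5 (3).
From H5: distances to unvisited — P3=1, F4=15, T5=17. Nearest is P3 (1).
From P3: distances to unvisited — F4=16, T5=18. Nearest is F4 (16).
From F4: distances to unvisited — T5=4. Nearest is T5 (4).
Return T5→HQ: 10.
Total = 8 + 3 + 1 + 16 + 4 + 10 = 42.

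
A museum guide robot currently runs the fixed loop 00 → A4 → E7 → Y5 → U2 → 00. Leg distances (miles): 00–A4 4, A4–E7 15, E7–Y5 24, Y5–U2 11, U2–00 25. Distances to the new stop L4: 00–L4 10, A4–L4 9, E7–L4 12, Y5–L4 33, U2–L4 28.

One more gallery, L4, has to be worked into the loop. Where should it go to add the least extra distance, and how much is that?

Minimum extra distance: 6 miles, inserting L4 between A4 and E7.

Insertion cost between consecutive stops i–j is d(i,L4) + d(L4,j) − d(i,j):
  between 00 and A4: 10 + 9 − 4 = 15
  between A4 and E7: 9 + 12 − 15 = 6
  between E7 and Y5: 12 + 33 − 24 = 21
  between Y5 and U2: 33 + 28 − 11 = 50
  between U2 and 00: 28 + 10 − 25 = 13
Cheapest insertion is between A4 and E7, adding 6.
New total = 79 + 6 = 85.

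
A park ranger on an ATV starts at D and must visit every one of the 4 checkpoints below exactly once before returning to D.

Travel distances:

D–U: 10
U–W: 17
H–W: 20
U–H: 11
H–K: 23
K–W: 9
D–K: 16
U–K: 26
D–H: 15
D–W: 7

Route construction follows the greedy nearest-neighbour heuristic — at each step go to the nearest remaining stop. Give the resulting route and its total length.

D → [W:7 / U:10 / H:15 / K:16] → W (7)
W → [K:9 / U:17 / H:20] → K (9)
K → [H:23 / U:26] → H (23)
H → [U:11] → U (11)
Return U→D: 10.
Total = 7 + 9 + 23 + 11 + 10 = 60.

Total distance 60 via the nearest-neighbour route D → W → K → H → U → D.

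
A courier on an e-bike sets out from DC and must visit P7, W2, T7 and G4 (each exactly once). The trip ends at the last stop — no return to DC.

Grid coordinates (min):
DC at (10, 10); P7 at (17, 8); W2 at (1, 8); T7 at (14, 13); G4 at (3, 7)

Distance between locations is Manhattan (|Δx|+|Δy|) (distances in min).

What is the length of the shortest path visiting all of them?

There are 4! = 24 possible orderings.
DC - P7 - W2 - T7 - G4: 9+16+18+17 = 60
DC - P7 - W2 - G4 - T7: 9+16+3+17 = 45
DC - P7 - T7 - W2 - G4: 9+8+18+3 = 38
DC - P7 - T7 - G4 - W2: 9+8+17+3 = 37
DC - P7 - G4 - W2 - T7: 9+15+3+18 = 45
DC - P7 - G4 - T7 - W2: 9+15+17+18 = 59
DC - W2 - P7 - T7 - G4: 11+16+8+17 = 52
DC - W2 - P7 - G4 - T7: 11+16+15+17 = 59
DC - W2 - T7 - P7 - G4: 11+18+8+15 = 52
DC - W2 - T7 - G4 - P7: 11+18+17+15 = 61
DC - W2 - G4 - P7 - T7: 11+3+15+8 = 37
DC - W2 - G4 - T7 - P7: 11+3+17+8 = 39
DC - T7 - P7 - W2 - G4: 7+8+16+3 = 34
DC - T7 - P7 - G4 - W2: 7+8+15+3 = 33
… (10 more)
The minimum is 33.
One shortest path: DC → T7 → P7 → G4 → W2.

Shortest open route: 33 min.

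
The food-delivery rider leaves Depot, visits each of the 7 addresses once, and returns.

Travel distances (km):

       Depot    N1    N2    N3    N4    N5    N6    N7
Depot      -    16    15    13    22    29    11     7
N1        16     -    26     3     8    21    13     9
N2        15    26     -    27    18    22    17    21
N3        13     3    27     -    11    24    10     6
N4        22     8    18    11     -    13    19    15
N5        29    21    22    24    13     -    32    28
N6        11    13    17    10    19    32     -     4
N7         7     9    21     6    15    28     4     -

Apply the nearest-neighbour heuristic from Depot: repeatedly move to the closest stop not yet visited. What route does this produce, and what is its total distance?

Total distance 82 km via the nearest-neighbour route Depot → N7 → N6 → N3 → N1 → N4 → N5 → N2 → Depot.

At Depot the remaining stops are N7 7, N6 11, N3 13, N2 15, N1 16, N4 22, N5 29; go to N7.
At N7 the remaining stops are N6 4, N3 6, N1 9, N4 15, N2 21, N5 28; go to N6.
At N6 the remaining stops are N3 10, N1 13, N2 17, N4 19, N5 32; go to N3.
At N3 the remaining stops are N1 3, N4 11, N5 24, N2 27; go to N1.
At N1 the remaining stops are N4 8, N5 21, N2 26; go to N4.
At N4 the remaining stops are N5 13, N2 18; go to N5.
At N5 the remaining stops are N2 22; go to N2.
Return N2→Depot: 15.
Total = 7 + 4 + 10 + 3 + 8 + 13 + 22 + 15 = 82.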